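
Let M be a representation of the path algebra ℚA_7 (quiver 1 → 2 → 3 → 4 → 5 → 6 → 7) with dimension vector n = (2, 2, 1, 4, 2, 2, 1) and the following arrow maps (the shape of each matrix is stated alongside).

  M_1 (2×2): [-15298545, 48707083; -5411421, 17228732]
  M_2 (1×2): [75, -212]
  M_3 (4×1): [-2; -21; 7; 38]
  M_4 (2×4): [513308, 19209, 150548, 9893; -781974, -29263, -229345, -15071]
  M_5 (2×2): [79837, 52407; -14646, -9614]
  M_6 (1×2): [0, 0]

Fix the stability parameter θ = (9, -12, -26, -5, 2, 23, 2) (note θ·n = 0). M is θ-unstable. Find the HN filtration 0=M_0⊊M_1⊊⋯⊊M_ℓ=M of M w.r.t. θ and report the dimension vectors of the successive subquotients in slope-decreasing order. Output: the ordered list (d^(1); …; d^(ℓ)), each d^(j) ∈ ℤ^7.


Interval decomposition of M: I[1,2], I[1,6], I[4,4]^2, I[4,6], I[7,7].
HN type (ℓ=5): μ^(1)=23; μ^(2)=2; μ^(3)=-3/2; μ^(4)=-5; μ^(5)=-29/3

((0, 0, 0, 0, 0, 2, 0); (0, 0, 0, 0, 2, 0, 1); (1, 1, 0, 0, 0, 0, 0); (0, 0, 0, 4, 0, 0, 0); (1, 1, 1, 0, 0, 0, 0))


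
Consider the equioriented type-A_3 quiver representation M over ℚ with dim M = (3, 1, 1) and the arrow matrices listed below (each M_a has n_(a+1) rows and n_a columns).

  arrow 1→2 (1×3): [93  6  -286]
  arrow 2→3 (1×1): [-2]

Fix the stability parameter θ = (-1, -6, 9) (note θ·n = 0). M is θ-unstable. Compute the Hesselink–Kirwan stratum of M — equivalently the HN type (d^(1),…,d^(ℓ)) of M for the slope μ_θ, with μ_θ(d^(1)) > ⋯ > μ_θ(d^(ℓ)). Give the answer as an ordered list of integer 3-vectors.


Barcode: M ≅ I[1,1]^2, I[1,3]. HN layers by μ_θ (3 steps, strictly decreasing):
  μ^(1)=9; μ^(2)=-1; μ^(3)=-7/2

((0, 0, 1); (2, 0, 0); (1, 1, 0))


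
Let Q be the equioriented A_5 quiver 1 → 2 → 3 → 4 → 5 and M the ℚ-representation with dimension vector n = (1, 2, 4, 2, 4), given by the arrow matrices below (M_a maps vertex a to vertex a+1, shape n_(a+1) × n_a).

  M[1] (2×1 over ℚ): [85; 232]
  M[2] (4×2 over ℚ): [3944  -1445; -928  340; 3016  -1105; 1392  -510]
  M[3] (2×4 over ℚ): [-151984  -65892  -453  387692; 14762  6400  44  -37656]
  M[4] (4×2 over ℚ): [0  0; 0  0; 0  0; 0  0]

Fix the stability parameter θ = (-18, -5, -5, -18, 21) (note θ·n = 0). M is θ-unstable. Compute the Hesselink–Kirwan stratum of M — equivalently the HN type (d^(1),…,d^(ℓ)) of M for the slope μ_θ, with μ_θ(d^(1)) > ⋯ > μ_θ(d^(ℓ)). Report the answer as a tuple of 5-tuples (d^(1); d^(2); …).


Interval decomposition of M: I[1,2], I[2,4], I[3,3]^2, I[3,4], I[5,5]^4.
HN type (ℓ=5): μ^(1)=21; μ^(2)=-5; μ^(3)=-28/3; μ^(4)=-23/2; μ^(5)=-18

((0, 0, 0, 0, 4); (0, 1, 2, 0, 0); (0, 1, 1, 1, 0); (0, 0, 1, 1, 0); (1, 0, 0, 0, 0))


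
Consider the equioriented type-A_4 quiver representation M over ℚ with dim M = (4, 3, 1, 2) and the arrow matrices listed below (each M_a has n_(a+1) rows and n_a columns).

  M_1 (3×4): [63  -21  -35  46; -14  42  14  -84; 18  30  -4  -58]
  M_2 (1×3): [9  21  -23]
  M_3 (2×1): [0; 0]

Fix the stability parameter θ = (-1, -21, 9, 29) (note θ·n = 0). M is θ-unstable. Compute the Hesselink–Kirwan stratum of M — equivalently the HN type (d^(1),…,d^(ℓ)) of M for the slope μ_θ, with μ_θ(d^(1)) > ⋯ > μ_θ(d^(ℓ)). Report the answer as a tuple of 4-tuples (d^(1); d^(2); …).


Interval decomposition of M: I[1,1]^2, I[1,2], I[1,3], I[2,2], I[4,4]^2.
HN type (ℓ=5): μ^(1)=29; μ^(2)=9; μ^(3)=-1; μ^(4)=-11; μ^(5)=-21

((0, 0, 0, 2); (0, 0, 1, 0); (2, 0, 0, 0); (2, 2, 0, 0); (0, 1, 0, 0))


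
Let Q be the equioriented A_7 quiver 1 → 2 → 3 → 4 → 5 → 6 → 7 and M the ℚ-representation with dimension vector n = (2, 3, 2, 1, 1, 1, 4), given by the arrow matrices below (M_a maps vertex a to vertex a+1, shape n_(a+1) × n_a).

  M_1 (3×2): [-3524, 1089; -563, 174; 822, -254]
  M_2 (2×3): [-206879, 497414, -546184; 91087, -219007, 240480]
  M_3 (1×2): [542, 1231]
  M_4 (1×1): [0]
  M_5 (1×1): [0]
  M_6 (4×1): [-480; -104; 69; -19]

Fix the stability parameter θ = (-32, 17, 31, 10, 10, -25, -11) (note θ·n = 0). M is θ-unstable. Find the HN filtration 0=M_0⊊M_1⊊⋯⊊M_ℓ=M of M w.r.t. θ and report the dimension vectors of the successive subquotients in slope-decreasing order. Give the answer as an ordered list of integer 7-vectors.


Barcode: M ≅ I[1,3], I[1,4], I[2,2], I[5,5], I[6,7], I[7,7]^3. HN layers by μ_θ (7 steps, strictly decreasing):
  μ^(1)=31; μ^(2)=41/2; μ^(3)=17; μ^(4)=10; μ^(5)=-11; μ^(6)=-25; μ^(7)=-32

((0, 0, 1, 0, 0, 0, 0); (0, 0, 1, 1, 0, 0, 0); (0, 3, 0, 0, 0, 0, 0); (0, 0, 0, 0, 1, 0, 0); (0, 0, 0, 0, 0, 0, 4); (0, 0, 0, 0, 0, 1, 0); (2, 0, 0, 0, 0, 0, 0))


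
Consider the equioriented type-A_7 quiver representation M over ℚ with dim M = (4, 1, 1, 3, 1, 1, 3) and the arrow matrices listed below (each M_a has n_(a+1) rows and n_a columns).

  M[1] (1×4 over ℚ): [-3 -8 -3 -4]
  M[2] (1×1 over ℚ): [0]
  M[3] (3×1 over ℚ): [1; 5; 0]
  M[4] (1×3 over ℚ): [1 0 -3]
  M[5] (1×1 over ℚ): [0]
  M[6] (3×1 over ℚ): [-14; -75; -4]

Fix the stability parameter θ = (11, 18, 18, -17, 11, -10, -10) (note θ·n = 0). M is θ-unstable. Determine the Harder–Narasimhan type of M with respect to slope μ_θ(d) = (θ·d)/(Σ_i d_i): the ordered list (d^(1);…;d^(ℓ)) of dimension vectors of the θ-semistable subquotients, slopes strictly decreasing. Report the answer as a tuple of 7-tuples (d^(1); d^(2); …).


Via rank(M_{q-1}∘⋯∘M_p): M ≅ I[1,1]^3, I[1,2], I[3,5], I[4,4]^2, I[6,7], I[7,7]^2.
μ_θ-semistable layers: μ^(1)=18; μ^(2)=11; μ^(3)=1/2; μ^(4)=-10; μ^(5)=-17

((0, 1, 0, 0, 0, 0, 0); (4, 0, 0, 0, 1, 0, 0); (0, 0, 1, 1, 0, 0, 0); (0, 0, 0, 0, 0, 1, 3); (0, 0, 0, 2, 0, 0, 0))


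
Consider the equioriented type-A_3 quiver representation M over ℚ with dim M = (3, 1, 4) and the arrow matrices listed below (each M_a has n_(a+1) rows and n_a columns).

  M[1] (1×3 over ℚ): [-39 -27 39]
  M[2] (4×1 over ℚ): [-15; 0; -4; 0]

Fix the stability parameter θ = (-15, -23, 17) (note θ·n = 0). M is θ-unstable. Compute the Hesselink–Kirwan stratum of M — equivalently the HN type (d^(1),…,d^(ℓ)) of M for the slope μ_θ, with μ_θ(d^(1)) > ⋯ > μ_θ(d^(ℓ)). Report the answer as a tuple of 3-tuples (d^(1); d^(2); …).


Via rank(M_{q-1}∘⋯∘M_p): M ≅ I[1,1]^2, I[1,3], I[3,3]^3.
μ_θ-semistable layers: μ^(1)=17; μ^(2)=-15; μ^(3)=-19

((0, 0, 4); (2, 0, 0); (1, 1, 0))


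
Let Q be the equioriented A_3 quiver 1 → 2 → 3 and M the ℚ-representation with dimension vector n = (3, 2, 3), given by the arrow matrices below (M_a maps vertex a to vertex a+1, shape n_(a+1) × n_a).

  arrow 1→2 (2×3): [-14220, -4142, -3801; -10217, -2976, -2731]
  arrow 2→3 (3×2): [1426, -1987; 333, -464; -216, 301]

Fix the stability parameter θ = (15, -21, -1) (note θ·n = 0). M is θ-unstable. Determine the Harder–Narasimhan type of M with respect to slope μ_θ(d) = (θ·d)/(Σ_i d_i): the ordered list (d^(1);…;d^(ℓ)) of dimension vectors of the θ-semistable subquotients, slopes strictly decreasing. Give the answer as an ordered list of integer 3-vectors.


Interval decomposition of M: I[1,1], I[1,3]^2, I[3,3].
HN type (ℓ=3): μ^(1)=15; μ^(2)=-1; μ^(3)=-3

((1, 0, 0); (0, 0, 3); (2, 2, 0))


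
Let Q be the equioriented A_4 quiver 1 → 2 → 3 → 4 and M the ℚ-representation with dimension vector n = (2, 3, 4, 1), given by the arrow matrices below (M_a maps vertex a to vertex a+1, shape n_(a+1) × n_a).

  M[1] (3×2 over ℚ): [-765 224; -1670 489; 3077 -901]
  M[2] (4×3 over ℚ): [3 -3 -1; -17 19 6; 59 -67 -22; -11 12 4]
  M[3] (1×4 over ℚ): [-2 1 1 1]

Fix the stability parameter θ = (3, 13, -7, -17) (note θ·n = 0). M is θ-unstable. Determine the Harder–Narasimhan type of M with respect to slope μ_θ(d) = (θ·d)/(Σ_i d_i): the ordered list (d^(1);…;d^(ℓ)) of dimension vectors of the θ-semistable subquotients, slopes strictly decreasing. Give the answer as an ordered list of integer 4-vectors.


Interval decomposition of M: I[1,3], I[1,4], I[2,3], I[3,3].
HN type (ℓ=3): μ^(1)=3; μ^(2)=-2; μ^(3)=-7

((1, 2, 2, 0); (1, 1, 1, 1); (0, 0, 1, 0))


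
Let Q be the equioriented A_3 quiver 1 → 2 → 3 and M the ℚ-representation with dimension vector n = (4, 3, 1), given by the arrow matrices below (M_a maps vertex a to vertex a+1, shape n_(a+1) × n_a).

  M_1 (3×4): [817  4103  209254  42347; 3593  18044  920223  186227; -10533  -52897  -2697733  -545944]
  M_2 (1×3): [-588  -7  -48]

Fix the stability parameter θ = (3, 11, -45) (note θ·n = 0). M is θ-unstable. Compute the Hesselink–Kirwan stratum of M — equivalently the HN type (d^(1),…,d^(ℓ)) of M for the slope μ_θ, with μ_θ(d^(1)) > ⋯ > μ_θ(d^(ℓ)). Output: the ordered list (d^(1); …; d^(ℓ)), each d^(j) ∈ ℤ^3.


Barcode: M ≅ I[1,1], I[1,2]^2, I[1,3]. HN layers by μ_θ (3 steps, strictly decreasing):
  μ^(1)=11; μ^(2)=3; μ^(3)=-31/3

((0, 2, 0); (3, 0, 0); (1, 1, 1))


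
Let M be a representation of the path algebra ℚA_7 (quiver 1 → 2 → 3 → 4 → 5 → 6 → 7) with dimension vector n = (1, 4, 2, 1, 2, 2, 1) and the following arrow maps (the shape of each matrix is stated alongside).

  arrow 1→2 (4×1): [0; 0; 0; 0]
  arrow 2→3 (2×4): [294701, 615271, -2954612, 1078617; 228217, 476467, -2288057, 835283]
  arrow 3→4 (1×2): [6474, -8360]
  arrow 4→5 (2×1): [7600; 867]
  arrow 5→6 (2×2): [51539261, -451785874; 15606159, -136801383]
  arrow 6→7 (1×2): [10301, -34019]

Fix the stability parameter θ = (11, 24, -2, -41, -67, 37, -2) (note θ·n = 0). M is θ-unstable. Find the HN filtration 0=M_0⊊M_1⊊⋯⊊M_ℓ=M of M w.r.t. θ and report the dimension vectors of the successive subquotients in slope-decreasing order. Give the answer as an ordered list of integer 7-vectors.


Via rank(M_{q-1}∘⋯∘M_p): M ≅ I[1,1], I[2,2]^2, I[2,3], I[2,7], I[5,6].
μ_θ-semistable layers: μ^(1)=37; μ^(2)=24; μ^(3)=35/2; μ^(4)=11; μ^(5)=-43/2; μ^(6)=-67

((0, 0, 0, 0, 0, 1, 0); (0, 2, 0, 0, 0, 0, 0); (0, 0, 0, 0, 0, 1, 1); (1, 1, 1, 0, 0, 0, 0); (0, 1, 1, 1, 1, 0, 0); (0, 0, 0, 0, 1, 0, 0))


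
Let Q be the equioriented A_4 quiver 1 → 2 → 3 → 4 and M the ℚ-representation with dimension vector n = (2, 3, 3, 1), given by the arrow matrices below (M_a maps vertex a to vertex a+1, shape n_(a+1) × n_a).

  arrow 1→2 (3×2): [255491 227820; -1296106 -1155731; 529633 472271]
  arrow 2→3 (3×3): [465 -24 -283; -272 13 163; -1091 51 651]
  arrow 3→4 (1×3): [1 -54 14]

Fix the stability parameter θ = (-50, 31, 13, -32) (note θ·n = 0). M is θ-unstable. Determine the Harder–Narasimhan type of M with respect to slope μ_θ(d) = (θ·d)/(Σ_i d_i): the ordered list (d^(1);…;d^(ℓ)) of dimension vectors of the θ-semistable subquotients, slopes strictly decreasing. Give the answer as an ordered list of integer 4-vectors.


Interval decomposition of M: I[1,3], I[1,4], I[2,3].
HN type (ℓ=3): μ^(1)=22; μ^(2)=4; μ^(3)=-50

((0, 2, 2, 0); (0, 1, 1, 1); (2, 0, 0, 0))


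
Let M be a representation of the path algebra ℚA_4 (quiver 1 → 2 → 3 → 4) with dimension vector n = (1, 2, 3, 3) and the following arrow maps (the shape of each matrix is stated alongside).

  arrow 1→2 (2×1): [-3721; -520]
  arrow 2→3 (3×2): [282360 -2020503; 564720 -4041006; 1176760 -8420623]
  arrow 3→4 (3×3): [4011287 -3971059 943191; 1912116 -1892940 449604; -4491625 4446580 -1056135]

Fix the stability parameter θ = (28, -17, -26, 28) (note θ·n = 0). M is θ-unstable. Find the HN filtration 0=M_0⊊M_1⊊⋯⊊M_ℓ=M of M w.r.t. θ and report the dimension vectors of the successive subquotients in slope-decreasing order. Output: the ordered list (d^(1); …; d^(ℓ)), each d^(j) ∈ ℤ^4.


Barcode: M ≅ I[1,2], I[2,3], I[3,4]^2, I[4,4]. HN layers by μ_θ (4 steps, strictly decreasing):
  μ^(1)=28; μ^(2)=11/2; μ^(3)=-43/2; μ^(4)=-26

((0, 0, 0, 3); (1, 1, 0, 0); (0, 1, 1, 0); (0, 0, 2, 0))


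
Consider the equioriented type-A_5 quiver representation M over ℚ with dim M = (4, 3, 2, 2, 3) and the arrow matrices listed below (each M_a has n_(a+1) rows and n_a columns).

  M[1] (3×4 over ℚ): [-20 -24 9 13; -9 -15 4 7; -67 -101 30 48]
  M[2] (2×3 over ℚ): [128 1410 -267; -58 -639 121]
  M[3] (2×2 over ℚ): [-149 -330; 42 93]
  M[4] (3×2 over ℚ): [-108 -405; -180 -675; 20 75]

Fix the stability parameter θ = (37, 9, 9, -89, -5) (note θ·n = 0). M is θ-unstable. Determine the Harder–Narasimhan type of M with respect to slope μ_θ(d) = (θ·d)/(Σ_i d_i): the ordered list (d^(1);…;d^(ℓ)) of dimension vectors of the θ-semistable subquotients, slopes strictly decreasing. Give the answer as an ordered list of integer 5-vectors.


Via rank(M_{q-1}∘⋯∘M_p): M ≅ I[1,1], I[1,2], I[1,4], I[1,5], I[5,5]^2.
μ_θ-semistable layers: μ^(1)=37; μ^(2)=23; μ^(3)=-5; μ^(4)=-17/2

((1, 0, 0, 0, 0); (1, 1, 0, 0, 0); (0, 0, 0, 0, 3); (2, 2, 2, 2, 0))


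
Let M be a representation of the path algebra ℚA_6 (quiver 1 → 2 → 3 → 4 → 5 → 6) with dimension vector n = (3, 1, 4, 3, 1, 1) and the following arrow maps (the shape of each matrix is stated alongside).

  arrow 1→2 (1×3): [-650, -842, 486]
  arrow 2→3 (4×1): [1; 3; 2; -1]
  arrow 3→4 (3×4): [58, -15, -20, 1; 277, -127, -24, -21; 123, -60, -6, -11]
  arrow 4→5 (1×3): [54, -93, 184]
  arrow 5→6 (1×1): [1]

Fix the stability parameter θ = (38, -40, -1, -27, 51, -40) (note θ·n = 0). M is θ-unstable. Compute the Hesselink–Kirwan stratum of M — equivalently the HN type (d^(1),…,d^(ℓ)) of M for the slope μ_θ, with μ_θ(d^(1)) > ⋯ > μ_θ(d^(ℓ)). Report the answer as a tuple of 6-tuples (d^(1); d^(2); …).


Via rank(M_{q-1}∘⋯∘M_p): M ≅ I[1,1]^2, I[1,6], I[3,3], I[3,4]^2.
μ_θ-semistable layers: μ^(1)=38; μ^(2)=11/2; μ^(3)=-1; μ^(4)=-15/2; μ^(5)=-14

((2, 0, 0, 0, 0, 0); (0, 0, 0, 0, 1, 1); (0, 0, 1, 0, 0, 0); (1, 1, 1, 1, 0, 0); (0, 0, 2, 2, 0, 0))


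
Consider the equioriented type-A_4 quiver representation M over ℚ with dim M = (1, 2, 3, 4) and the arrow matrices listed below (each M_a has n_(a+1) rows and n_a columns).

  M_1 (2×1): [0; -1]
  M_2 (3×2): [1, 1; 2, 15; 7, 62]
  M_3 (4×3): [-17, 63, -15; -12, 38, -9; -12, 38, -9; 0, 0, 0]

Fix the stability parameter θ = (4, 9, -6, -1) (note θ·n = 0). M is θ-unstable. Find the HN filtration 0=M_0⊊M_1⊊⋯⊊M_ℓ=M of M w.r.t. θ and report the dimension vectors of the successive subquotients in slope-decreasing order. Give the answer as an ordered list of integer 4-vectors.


Barcode: M ≅ I[1,4], I[2,4], I[3,3], I[4,4]^2. HN layers by μ_θ (4 steps, strictly decreasing):
  μ^(1)=3/2; μ^(2)=2/3; μ^(3)=-1; μ^(4)=-6

((1, 1, 1, 1); (0, 1, 1, 1); (0, 0, 0, 2); (0, 0, 1, 0))


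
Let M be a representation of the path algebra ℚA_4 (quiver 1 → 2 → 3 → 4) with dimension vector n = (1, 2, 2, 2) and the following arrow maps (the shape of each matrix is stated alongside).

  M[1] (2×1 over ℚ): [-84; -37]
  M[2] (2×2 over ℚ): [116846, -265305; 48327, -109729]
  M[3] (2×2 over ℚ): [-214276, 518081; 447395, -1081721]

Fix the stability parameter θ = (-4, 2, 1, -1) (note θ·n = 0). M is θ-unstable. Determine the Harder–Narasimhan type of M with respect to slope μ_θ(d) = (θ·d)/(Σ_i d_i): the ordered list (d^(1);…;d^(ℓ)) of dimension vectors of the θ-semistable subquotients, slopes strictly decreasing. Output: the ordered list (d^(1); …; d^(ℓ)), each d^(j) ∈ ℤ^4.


Barcode: M ≅ I[1,4], I[2,4]. HN layers by μ_θ (2 steps, strictly decreasing):
  μ^(1)=2/3; μ^(2)=-4

((0, 2, 2, 2); (1, 0, 0, 0))


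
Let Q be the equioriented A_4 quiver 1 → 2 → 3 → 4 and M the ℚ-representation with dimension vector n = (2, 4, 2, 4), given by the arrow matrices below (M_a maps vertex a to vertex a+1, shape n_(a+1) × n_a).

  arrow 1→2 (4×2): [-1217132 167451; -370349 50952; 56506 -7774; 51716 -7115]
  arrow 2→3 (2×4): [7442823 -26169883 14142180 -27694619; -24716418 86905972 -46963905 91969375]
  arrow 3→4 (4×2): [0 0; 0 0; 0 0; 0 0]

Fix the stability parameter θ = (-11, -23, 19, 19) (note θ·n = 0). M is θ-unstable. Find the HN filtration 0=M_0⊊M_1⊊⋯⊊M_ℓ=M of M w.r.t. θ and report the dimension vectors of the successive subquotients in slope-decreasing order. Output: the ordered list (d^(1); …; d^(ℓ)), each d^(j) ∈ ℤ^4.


Barcode: M ≅ I[1,3]^2, I[2,2]^2, I[4,4]^4. HN layers by μ_θ (3 steps, strictly decreasing):
  μ^(1)=19; μ^(2)=-17; μ^(3)=-23

((0, 0, 2, 4); (2, 2, 0, 0); (0, 2, 0, 0))


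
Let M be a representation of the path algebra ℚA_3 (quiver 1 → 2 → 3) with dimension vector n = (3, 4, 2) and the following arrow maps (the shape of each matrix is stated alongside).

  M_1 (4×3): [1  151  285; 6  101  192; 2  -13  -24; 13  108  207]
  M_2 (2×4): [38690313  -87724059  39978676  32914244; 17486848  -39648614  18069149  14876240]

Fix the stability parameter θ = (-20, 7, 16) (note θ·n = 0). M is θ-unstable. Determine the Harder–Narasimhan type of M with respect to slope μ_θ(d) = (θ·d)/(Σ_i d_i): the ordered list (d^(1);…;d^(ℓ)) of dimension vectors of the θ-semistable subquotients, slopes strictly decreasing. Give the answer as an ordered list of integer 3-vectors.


Barcode: M ≅ I[1,1], I[1,3]^2, I[2,2]^2. HN layers by μ_θ (3 steps, strictly decreasing):
  μ^(1)=16; μ^(2)=7; μ^(3)=-20

((0, 0, 2); (0, 4, 0); (3, 0, 0))


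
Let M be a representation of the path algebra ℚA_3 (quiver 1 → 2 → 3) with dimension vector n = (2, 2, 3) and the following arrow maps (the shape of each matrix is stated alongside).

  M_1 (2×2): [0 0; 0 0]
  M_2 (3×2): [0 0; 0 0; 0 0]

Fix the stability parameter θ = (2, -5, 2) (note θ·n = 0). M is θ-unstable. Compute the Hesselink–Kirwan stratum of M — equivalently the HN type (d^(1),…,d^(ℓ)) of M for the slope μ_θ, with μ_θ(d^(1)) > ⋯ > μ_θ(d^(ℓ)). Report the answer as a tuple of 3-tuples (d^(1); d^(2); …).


Barcode: M ≅ I[1,1]^2, I[2,2]^2, I[3,3]^3. HN layers by μ_θ (2 steps, strictly decreasing):
  μ^(1)=2; μ^(2)=-5

((2, 0, 3); (0, 2, 0))


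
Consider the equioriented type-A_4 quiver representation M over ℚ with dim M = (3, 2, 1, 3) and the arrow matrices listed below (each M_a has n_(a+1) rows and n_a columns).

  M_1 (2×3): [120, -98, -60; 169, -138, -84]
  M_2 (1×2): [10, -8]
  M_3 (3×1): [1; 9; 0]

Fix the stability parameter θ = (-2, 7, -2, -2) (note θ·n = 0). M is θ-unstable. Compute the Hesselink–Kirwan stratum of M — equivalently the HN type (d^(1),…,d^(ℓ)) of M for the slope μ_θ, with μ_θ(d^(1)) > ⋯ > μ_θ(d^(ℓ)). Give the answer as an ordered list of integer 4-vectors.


Via rank(M_{q-1}∘⋯∘M_p): M ≅ I[1,1], I[1,2], I[1,4], I[4,4]^2.
μ_θ-semistable layers: μ^(1)=7; μ^(2)=1; μ^(3)=-2

((0, 1, 0, 0); (0, 1, 1, 1); (3, 0, 0, 2))


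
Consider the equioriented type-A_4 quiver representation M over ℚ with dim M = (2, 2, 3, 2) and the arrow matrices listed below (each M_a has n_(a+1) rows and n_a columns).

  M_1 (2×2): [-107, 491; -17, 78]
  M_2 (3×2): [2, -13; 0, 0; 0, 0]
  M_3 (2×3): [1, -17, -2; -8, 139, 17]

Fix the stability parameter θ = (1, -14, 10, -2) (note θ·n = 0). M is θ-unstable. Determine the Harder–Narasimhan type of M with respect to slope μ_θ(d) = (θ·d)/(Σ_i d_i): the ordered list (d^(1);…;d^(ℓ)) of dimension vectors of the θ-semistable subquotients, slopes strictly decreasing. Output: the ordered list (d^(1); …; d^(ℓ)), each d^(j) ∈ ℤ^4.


Via rank(M_{q-1}∘⋯∘M_p): M ≅ I[1,2], I[1,4], I[3,3], I[3,4].
μ_θ-semistable layers: μ^(1)=10; μ^(2)=4; μ^(3)=-13/2

((0, 0, 1, 0); (0, 0, 2, 2); (2, 2, 0, 0))


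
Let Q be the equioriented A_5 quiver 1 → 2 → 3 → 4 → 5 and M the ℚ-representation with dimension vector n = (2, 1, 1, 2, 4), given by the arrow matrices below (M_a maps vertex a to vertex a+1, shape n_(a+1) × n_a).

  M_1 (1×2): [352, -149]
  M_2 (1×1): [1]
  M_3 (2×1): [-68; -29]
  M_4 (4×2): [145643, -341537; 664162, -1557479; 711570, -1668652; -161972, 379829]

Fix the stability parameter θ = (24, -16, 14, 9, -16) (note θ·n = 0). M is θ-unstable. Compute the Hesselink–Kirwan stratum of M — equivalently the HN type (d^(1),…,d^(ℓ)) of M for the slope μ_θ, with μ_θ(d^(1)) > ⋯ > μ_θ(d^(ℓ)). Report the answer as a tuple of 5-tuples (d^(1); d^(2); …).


Interval decomposition of M: I[1,1], I[1,5], I[4,5], I[5,5]^2.
HN type (ℓ=4): μ^(1)=24; μ^(2)=3; μ^(3)=-7/2; μ^(4)=-16

((1, 0, 0, 0, 0); (1, 1, 1, 1, 1); (0, 0, 0, 1, 1); (0, 0, 0, 0, 2))


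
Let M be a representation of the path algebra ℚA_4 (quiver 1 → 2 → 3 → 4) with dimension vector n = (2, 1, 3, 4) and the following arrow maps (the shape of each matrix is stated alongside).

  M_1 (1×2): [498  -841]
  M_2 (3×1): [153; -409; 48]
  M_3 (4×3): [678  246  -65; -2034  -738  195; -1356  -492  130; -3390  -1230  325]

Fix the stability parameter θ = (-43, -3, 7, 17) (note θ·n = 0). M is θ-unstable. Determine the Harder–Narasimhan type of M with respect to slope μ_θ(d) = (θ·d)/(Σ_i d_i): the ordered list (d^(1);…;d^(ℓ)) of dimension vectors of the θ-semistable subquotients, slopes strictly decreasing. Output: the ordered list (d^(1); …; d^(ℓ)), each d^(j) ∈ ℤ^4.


Interval decomposition of M: I[1,1], I[1,3], I[3,3], I[3,4], I[4,4]^3.
HN type (ℓ=4): μ^(1)=17; μ^(2)=7; μ^(3)=-3; μ^(4)=-43

((0, 0, 0, 4); (0, 0, 3, 0); (0, 1, 0, 0); (2, 0, 0, 0))


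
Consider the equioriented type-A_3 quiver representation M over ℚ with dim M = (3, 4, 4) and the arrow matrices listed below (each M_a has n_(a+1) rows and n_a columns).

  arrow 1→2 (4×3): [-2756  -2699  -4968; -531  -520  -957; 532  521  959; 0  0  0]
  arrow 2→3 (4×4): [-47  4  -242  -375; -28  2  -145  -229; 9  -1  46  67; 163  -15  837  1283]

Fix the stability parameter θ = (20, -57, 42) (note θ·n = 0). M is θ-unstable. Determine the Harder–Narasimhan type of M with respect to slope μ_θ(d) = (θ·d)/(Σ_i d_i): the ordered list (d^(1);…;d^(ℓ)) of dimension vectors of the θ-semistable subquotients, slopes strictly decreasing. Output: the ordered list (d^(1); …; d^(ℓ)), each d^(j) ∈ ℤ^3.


Via rank(M_{q-1}∘⋯∘M_p): M ≅ I[1,3]^3, I[2,3].
μ_θ-semistable layers: μ^(1)=42; μ^(2)=-37/2; μ^(3)=-57

((0, 0, 4); (3, 3, 0); (0, 1, 0))


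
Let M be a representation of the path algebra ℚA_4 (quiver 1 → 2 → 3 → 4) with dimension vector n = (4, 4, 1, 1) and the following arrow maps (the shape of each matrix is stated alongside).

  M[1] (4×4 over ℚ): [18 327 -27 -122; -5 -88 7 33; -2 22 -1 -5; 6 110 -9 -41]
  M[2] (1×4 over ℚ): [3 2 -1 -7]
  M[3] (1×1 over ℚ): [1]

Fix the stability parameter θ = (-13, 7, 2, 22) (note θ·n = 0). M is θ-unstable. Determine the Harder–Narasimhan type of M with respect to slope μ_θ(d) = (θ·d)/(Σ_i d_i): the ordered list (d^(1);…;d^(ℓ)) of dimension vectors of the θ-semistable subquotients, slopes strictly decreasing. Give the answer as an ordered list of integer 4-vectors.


Via rank(M_{q-1}∘⋯∘M_p): M ≅ I[1,2]^3, I[1,4].
μ_θ-semistable layers: μ^(1)=22; μ^(2)=7; μ^(3)=9/2; μ^(4)=-13

((0, 0, 0, 1); (0, 3, 0, 0); (0, 1, 1, 0); (4, 0, 0, 0))


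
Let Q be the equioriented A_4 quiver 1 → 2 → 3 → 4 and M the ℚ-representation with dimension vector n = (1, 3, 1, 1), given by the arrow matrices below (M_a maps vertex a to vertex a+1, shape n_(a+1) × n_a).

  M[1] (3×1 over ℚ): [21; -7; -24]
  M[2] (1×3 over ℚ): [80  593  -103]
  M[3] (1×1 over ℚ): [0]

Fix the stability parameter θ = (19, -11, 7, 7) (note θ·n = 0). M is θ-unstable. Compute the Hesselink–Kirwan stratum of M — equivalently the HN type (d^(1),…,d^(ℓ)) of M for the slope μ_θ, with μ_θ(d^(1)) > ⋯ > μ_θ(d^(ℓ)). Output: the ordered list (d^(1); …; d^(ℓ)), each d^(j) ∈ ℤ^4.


Barcode: M ≅ I[1,3], I[2,2]^2, I[4,4]. HN layers by μ_θ (3 steps, strictly decreasing):
  μ^(1)=7; μ^(2)=4; μ^(3)=-11

((0, 0, 1, 1); (1, 1, 0, 0); (0, 2, 0, 0))


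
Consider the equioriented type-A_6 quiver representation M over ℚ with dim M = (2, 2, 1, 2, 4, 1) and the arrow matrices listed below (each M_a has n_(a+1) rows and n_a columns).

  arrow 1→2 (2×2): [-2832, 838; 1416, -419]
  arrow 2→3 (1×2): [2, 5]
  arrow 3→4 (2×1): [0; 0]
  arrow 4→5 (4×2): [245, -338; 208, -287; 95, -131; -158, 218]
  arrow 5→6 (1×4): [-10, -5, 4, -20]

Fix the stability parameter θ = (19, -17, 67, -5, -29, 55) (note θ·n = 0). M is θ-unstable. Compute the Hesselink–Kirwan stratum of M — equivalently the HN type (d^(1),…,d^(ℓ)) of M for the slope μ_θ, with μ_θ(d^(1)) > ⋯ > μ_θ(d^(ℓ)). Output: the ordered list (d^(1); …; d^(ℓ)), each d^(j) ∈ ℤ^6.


Interval decomposition of M: I[1,1], I[1,3], I[2,2], I[4,5], I[4,6], I[5,5]^2.
HN type (ℓ=6): μ^(1)=67; μ^(2)=55; μ^(3)=19; μ^(4)=1; μ^(5)=-17; μ^(6)=-29

((0, 0, 1, 0, 0, 0); (0, 0, 0, 0, 0, 1); (1, 0, 0, 0, 0, 0); (1, 1, 0, 0, 0, 0); (0, 1, 0, 2, 2, 0); (0, 0, 0, 0, 2, 0))


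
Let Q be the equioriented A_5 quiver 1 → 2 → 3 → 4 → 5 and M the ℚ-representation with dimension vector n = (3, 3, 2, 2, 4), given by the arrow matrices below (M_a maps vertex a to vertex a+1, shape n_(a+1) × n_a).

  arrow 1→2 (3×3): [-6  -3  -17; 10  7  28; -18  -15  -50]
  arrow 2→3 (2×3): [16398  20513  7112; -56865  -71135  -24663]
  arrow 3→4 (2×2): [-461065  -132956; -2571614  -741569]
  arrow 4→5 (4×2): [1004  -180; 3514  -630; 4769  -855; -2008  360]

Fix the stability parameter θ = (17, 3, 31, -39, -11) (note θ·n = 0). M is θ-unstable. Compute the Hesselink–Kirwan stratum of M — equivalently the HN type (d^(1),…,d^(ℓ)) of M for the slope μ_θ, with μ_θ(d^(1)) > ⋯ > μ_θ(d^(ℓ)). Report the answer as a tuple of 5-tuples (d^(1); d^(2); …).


Interval decomposition of M: I[1,1], I[1,4], I[1,5], I[2,2], I[5,5]^3.
HN type (ℓ=4): μ^(1)=17; μ^(2)=3; μ^(3)=1/5; μ^(4)=-11

((1, 0, 0, 0, 0); (1, 2, 1, 1, 0); (1, 1, 1, 1, 1); (0, 0, 0, 0, 3))


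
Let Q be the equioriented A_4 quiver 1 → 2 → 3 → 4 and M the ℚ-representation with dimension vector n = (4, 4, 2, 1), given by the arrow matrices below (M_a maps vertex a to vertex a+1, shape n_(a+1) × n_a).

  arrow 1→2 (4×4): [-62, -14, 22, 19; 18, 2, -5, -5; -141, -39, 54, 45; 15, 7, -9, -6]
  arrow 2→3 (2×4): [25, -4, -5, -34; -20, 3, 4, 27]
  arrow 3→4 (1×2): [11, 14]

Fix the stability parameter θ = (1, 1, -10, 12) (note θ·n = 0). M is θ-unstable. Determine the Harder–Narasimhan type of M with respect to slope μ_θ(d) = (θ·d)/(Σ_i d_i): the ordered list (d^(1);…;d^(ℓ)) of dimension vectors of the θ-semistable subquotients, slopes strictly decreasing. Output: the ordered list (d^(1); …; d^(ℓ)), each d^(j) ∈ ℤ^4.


Interval decomposition of M: I[1,2]^2, I[1,3], I[1,4].
HN type (ℓ=3): μ^(1)=12; μ^(2)=1; μ^(3)=-8/3

((0, 0, 0, 1); (2, 2, 0, 0); (2, 2, 2, 0))


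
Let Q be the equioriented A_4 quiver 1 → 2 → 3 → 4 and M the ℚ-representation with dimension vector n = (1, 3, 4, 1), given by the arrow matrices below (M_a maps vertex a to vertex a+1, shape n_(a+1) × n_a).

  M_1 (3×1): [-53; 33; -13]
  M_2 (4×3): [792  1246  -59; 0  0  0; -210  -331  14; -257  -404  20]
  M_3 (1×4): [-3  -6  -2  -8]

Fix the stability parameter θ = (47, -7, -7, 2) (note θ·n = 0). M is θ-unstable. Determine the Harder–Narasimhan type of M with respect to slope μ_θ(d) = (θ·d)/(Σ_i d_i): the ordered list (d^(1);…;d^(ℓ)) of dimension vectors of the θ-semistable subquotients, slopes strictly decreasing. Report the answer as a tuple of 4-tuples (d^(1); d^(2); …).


Barcode: M ≅ I[1,4], I[2,3]^2, I[3,3]. HN layers by μ_θ (2 steps, strictly decreasing):
  μ^(1)=35/4; μ^(2)=-7

((1, 1, 1, 1); (0, 2, 3, 0))


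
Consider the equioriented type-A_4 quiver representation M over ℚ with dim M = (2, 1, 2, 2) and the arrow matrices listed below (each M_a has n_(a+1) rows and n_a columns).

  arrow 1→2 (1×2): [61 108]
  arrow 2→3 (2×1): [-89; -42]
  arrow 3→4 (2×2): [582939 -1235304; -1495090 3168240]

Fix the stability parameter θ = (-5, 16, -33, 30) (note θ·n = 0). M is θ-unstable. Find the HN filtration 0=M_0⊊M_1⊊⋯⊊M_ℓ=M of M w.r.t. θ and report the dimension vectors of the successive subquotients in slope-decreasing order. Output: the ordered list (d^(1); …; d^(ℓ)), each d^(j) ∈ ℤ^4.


Via rank(M_{q-1}∘⋯∘M_p): M ≅ I[1,1], I[1,4], I[3,3], I[4,4].
μ_θ-semistable layers: μ^(1)=30; μ^(2)=-5; μ^(3)=-22/3; μ^(4)=-33

((0, 0, 0, 2); (1, 0, 0, 0); (1, 1, 1, 0); (0, 0, 1, 0))


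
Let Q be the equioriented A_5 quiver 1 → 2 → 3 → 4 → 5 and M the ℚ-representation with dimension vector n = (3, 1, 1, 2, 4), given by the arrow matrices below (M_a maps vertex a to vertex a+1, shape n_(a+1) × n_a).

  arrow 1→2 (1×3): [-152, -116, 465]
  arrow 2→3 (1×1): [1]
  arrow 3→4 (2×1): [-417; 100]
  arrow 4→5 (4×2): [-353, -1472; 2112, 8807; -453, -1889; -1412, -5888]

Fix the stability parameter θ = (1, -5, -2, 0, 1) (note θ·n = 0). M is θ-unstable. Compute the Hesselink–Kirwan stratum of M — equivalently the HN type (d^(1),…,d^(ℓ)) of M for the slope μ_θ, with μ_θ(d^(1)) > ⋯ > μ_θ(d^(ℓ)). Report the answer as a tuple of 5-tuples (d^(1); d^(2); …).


Via rank(M_{q-1}∘⋯∘M_p): M ≅ I[1,1]^2, I[1,5], I[4,5], I[5,5]^2.
μ_θ-semistable layers: μ^(1)=1; μ^(2)=0; μ^(3)=-2

((2, 0, 0, 0, 4); (0, 0, 0, 2, 0); (1, 1, 1, 0, 0))


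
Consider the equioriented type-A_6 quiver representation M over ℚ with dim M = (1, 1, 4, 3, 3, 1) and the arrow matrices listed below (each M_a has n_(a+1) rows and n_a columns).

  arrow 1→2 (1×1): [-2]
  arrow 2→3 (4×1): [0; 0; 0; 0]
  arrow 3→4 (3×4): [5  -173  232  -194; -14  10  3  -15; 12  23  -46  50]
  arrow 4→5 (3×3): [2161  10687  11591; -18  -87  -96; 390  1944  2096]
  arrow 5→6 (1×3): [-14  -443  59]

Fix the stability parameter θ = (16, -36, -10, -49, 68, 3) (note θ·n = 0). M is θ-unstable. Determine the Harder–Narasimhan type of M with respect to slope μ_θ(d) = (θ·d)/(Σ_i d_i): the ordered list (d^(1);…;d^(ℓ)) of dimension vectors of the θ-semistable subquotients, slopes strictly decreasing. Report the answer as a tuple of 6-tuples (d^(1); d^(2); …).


Interval decomposition of M: I[1,2], I[3,3], I[3,5]^2, I[3,6].
HN type (ℓ=4): μ^(1)=68; μ^(2)=71/2; μ^(3)=-10; μ^(4)=-59/2

((0, 0, 0, 0, 2, 0); (0, 0, 0, 0, 1, 1); (1, 1, 1, 0, 0, 0); (0, 0, 3, 3, 0, 0))


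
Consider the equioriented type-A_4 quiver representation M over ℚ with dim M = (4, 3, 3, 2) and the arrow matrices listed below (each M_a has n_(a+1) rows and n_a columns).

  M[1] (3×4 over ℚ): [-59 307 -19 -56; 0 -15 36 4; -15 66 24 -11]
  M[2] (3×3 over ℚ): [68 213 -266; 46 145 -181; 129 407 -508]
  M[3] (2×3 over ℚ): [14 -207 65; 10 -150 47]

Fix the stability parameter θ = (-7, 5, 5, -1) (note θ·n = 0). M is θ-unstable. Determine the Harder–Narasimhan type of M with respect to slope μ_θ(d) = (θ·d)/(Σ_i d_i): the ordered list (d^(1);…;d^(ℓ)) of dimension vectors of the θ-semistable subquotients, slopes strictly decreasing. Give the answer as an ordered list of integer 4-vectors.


Barcode: M ≅ I[1,1], I[1,3], I[1,4]^2. HN layers by μ_θ (3 steps, strictly decreasing):
  μ^(1)=5; μ^(2)=3; μ^(3)=-7

((0, 1, 1, 0); (0, 2, 2, 2); (4, 0, 0, 0))


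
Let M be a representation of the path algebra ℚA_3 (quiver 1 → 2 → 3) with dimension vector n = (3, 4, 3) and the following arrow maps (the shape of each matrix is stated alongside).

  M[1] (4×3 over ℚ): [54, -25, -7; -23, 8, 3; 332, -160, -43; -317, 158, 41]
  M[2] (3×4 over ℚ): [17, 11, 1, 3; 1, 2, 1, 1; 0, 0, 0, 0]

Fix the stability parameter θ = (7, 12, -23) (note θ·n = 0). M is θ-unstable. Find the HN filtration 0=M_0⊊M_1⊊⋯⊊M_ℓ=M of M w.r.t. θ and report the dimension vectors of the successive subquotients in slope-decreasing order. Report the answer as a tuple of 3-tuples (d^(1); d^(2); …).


Via rank(M_{q-1}∘⋯∘M_p): M ≅ I[1,2], I[1,3]^2, I[2,2], I[3,3].
μ_θ-semistable layers: μ^(1)=12; μ^(2)=7; μ^(3)=-4/3; μ^(4)=-23

((0, 2, 0); (1, 0, 0); (2, 2, 2); (0, 0, 1))


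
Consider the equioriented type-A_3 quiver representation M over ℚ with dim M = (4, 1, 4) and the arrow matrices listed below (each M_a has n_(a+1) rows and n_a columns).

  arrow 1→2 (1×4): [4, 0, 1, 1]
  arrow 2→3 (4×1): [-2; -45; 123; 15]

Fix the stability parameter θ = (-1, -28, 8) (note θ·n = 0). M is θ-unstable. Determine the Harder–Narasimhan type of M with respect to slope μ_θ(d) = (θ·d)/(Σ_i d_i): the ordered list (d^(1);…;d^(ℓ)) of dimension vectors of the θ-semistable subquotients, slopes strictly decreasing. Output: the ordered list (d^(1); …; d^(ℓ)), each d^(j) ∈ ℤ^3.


Via rank(M_{q-1}∘⋯∘M_p): M ≅ I[1,1]^3, I[1,3], I[3,3]^3.
μ_θ-semistable layers: μ^(1)=8; μ^(2)=-1; μ^(3)=-29/2

((0, 0, 4); (3, 0, 0); (1, 1, 0))


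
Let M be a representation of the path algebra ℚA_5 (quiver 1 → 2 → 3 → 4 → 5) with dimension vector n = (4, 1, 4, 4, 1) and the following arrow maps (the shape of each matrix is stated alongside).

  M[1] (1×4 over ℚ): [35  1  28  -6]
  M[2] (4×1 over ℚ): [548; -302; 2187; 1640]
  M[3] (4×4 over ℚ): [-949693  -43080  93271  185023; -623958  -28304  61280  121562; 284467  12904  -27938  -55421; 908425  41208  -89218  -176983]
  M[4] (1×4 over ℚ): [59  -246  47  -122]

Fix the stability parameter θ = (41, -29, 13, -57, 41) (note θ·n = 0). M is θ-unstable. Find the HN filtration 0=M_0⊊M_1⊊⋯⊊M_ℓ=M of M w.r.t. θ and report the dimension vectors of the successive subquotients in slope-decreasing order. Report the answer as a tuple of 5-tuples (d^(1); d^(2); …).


Via rank(M_{q-1}∘⋯∘M_p): M ≅ I[1,1]^3, I[1,5], I[3,3]^2, I[3,4], I[4,4]^2.
μ_θ-semistable layers: μ^(1)=41; μ^(2)=13; μ^(3)=-8; μ^(4)=-22; μ^(5)=-57

((3, 0, 0, 0, 1); (0, 0, 2, 0, 0); (1, 1, 1, 1, 0); (0, 0, 1, 1, 0); (0, 0, 0, 2, 0))


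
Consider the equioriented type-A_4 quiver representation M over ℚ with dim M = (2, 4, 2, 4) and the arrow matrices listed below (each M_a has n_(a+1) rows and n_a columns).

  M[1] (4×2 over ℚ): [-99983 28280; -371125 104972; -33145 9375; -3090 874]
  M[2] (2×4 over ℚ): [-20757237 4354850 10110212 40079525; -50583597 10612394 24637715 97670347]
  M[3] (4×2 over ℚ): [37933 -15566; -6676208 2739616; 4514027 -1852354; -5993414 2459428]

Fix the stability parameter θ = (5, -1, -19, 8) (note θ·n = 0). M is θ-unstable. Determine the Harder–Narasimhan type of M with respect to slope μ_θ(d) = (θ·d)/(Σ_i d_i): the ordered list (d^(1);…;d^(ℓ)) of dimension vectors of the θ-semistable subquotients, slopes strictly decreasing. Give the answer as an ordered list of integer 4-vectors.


Interval decomposition of M: I[1,3], I[1,4], I[2,2]^2, I[4,4]^3.
HN type (ℓ=3): μ^(1)=8; μ^(2)=-1; μ^(3)=-5

((0, 0, 0, 4); (0, 2, 0, 0); (2, 2, 2, 0))


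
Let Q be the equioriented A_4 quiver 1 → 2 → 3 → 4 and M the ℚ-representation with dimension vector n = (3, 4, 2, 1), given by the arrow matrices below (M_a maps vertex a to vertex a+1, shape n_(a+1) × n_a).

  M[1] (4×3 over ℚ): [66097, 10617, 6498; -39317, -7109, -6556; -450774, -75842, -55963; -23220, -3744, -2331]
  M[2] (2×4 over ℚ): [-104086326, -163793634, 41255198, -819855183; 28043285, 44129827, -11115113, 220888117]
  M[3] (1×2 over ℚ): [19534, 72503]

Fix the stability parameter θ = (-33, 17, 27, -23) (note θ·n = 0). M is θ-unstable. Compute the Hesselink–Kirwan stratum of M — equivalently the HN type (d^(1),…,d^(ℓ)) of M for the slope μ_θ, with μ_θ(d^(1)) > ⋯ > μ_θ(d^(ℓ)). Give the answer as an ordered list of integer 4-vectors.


Interval decomposition of M: I[1,1], I[1,2], I[1,3], I[2,2], I[2,4].
HN type (ℓ=4): μ^(1)=27; μ^(2)=17; μ^(3)=7; μ^(4)=-33

((0, 0, 1, 0); (0, 3, 0, 0); (0, 1, 1, 1); (3, 0, 0, 0))


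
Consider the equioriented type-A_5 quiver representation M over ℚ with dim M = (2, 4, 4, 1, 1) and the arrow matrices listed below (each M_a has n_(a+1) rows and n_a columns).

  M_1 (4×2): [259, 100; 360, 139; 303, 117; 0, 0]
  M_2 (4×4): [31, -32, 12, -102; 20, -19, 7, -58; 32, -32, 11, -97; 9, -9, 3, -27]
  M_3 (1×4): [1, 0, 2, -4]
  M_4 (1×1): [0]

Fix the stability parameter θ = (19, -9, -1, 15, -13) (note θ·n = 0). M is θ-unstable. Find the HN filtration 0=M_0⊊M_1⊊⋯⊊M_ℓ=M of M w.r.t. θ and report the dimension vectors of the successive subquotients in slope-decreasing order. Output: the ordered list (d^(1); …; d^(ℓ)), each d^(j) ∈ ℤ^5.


Via rank(M_{q-1}∘⋯∘M_p): M ≅ I[1,3], I[1,4], I[2,3]^2, I[5,5].
μ_θ-semistable layers: μ^(1)=15; μ^(2)=3; μ^(3)=-1; μ^(4)=-9; μ^(5)=-13

((0, 0, 0, 1, 0); (2, 2, 2, 0, 0); (0, 0, 2, 0, 0); (0, 2, 0, 0, 0); (0, 0, 0, 0, 1))


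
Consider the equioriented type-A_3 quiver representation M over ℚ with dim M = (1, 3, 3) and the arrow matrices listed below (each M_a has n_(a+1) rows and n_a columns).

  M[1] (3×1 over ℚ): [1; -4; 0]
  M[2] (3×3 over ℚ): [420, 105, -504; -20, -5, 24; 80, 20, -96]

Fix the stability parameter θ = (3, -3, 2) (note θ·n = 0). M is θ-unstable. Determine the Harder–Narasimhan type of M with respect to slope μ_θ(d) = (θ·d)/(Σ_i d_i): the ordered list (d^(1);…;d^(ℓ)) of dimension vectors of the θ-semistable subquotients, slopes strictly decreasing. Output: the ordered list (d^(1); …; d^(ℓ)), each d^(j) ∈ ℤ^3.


Barcode: M ≅ I[1,2], I[2,2], I[2,3], I[3,3]^2. HN layers by μ_θ (3 steps, strictly decreasing):
  μ^(1)=2; μ^(2)=0; μ^(3)=-3

((0, 0, 3); (1, 1, 0); (0, 2, 0))


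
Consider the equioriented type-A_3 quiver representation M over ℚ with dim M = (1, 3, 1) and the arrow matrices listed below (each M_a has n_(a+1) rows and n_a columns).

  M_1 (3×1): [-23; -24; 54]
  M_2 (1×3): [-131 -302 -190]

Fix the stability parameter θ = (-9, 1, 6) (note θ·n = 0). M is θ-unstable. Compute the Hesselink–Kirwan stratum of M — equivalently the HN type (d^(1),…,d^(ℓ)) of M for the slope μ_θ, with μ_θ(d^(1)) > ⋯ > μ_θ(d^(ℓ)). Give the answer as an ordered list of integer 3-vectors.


Barcode: M ≅ I[1,3], I[2,2]^2. HN layers by μ_θ (3 steps, strictly decreasing):
  μ^(1)=6; μ^(2)=1; μ^(3)=-9

((0, 0, 1); (0, 3, 0); (1, 0, 0))


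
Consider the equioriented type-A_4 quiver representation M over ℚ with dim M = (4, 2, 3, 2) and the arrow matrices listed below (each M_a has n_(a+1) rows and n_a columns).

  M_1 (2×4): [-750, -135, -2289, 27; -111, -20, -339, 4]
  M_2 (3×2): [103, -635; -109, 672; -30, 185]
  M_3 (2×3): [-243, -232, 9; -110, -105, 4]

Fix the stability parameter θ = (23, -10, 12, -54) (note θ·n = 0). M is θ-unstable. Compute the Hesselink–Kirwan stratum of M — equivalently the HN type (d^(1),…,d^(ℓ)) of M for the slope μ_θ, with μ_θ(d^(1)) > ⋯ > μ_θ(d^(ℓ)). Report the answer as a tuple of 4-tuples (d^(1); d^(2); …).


Interval decomposition of M: I[1,1]^2, I[1,3], I[1,4], I[3,4].
HN type (ℓ=5): μ^(1)=23; μ^(2)=12; μ^(3)=13/2; μ^(4)=-29/4; μ^(5)=-21

((2, 0, 0, 0); (0, 0, 1, 0); (1, 1, 0, 0); (1, 1, 1, 1); (0, 0, 1, 1))


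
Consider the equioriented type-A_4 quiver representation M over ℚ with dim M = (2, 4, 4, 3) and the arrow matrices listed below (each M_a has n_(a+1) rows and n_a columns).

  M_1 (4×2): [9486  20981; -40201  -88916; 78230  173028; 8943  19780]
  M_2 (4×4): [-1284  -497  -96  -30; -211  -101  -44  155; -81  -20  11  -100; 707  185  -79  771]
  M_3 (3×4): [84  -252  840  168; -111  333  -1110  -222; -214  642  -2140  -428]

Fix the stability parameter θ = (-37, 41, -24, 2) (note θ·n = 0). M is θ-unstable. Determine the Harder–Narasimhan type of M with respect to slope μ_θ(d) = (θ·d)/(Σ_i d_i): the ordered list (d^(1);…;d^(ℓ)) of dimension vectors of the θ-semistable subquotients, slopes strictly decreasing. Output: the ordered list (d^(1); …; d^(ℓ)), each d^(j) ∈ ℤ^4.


Barcode: M ≅ I[1,3], I[1,4], I[2,3]^2, I[4,4]^2. HN layers by μ_θ (4 steps, strictly decreasing):
  μ^(1)=17/2; μ^(2)=19/3; μ^(3)=2; μ^(4)=-37

((0, 3, 3, 0); (0, 1, 1, 1); (0, 0, 0, 2); (2, 0, 0, 0))
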